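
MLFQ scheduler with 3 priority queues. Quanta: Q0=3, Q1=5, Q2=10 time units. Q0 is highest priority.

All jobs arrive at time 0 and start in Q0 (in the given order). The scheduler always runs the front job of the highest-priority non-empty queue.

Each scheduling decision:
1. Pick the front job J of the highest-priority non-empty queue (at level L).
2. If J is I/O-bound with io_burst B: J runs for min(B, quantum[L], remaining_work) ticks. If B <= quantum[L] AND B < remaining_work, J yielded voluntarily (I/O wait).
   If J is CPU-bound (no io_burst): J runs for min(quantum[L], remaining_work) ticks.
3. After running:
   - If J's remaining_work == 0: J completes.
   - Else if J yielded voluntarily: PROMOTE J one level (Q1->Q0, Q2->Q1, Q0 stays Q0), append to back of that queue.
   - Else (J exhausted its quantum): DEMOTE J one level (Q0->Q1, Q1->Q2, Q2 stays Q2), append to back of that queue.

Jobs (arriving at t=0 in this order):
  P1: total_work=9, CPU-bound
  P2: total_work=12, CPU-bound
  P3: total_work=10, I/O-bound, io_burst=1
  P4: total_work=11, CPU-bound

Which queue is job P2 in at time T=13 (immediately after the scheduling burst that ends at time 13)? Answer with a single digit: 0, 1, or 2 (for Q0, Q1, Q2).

Answer: 1

Derivation:
t=0-3: P1@Q0 runs 3, rem=6, quantum used, demote→Q1. Q0=[P2,P3,P4] Q1=[P1] Q2=[]
t=3-6: P2@Q0 runs 3, rem=9, quantum used, demote→Q1. Q0=[P3,P4] Q1=[P1,P2] Q2=[]
t=6-7: P3@Q0 runs 1, rem=9, I/O yield, promote→Q0. Q0=[P4,P3] Q1=[P1,P2] Q2=[]
t=7-10: P4@Q0 runs 3, rem=8, quantum used, demote→Q1. Q0=[P3] Q1=[P1,P2,P4] Q2=[]
t=10-11: P3@Q0 runs 1, rem=8, I/O yield, promote→Q0. Q0=[P3] Q1=[P1,P2,P4] Q2=[]
t=11-12: P3@Q0 runs 1, rem=7, I/O yield, promote→Q0. Q0=[P3] Q1=[P1,P2,P4] Q2=[]
t=12-13: P3@Q0 runs 1, rem=6, I/O yield, promote→Q0. Q0=[P3] Q1=[P1,P2,P4] Q2=[]
t=13-14: P3@Q0 runs 1, rem=5, I/O yield, promote→Q0. Q0=[P3] Q1=[P1,P2,P4] Q2=[]
t=14-15: P3@Q0 runs 1, rem=4, I/O yield, promote→Q0. Q0=[P3] Q1=[P1,P2,P4] Q2=[]
t=15-16: P3@Q0 runs 1, rem=3, I/O yield, promote→Q0. Q0=[P3] Q1=[P1,P2,P4] Q2=[]
t=16-17: P3@Q0 runs 1, rem=2, I/O yield, promote→Q0. Q0=[P3] Q1=[P1,P2,P4] Q2=[]
t=17-18: P3@Q0 runs 1, rem=1, I/O yield, promote→Q0. Q0=[P3] Q1=[P1,P2,P4] Q2=[]
t=18-19: P3@Q0 runs 1, rem=0, completes. Q0=[] Q1=[P1,P2,P4] Q2=[]
t=19-24: P1@Q1 runs 5, rem=1, quantum used, demote→Q2. Q0=[] Q1=[P2,P4] Q2=[P1]
t=24-29: P2@Q1 runs 5, rem=4, quantum used, demote→Q2. Q0=[] Q1=[P4] Q2=[P1,P2]
t=29-34: P4@Q1 runs 5, rem=3, quantum used, demote→Q2. Q0=[] Q1=[] Q2=[P1,P2,P4]
t=34-35: P1@Q2 runs 1, rem=0, completes. Q0=[] Q1=[] Q2=[P2,P4]
t=35-39: P2@Q2 runs 4, rem=0, completes. Q0=[] Q1=[] Q2=[P4]
t=39-42: P4@Q2 runs 3, rem=0, completes. Q0=[] Q1=[] Q2=[]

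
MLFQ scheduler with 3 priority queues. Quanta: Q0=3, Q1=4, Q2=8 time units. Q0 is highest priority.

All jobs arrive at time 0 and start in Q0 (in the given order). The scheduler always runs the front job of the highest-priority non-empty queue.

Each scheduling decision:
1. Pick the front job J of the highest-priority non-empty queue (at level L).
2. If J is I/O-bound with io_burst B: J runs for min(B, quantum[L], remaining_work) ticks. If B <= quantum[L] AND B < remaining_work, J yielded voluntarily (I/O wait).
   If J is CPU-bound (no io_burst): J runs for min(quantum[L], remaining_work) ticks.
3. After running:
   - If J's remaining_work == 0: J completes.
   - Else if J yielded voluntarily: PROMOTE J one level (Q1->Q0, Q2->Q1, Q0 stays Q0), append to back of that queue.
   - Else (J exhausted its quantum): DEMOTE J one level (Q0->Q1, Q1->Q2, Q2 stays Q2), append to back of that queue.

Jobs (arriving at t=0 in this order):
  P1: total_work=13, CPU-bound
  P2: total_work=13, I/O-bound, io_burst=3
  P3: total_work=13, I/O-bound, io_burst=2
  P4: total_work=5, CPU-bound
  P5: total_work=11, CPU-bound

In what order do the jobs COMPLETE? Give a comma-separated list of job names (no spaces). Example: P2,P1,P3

t=0-3: P1@Q0 runs 3, rem=10, quantum used, demote→Q1. Q0=[P2,P3,P4,P5] Q1=[P1] Q2=[]
t=3-6: P2@Q0 runs 3, rem=10, I/O yield, promote→Q0. Q0=[P3,P4,P5,P2] Q1=[P1] Q2=[]
t=6-8: P3@Q0 runs 2, rem=11, I/O yield, promote→Q0. Q0=[P4,P5,P2,P3] Q1=[P1] Q2=[]
t=8-11: P4@Q0 runs 3, rem=2, quantum used, demote→Q1. Q0=[P5,P2,P3] Q1=[P1,P4] Q2=[]
t=11-14: P5@Q0 runs 3, rem=8, quantum used, demote→Q1. Q0=[P2,P3] Q1=[P1,P4,P5] Q2=[]
t=14-17: P2@Q0 runs 3, rem=7, I/O yield, promote→Q0. Q0=[P3,P2] Q1=[P1,P4,P5] Q2=[]
t=17-19: P3@Q0 runs 2, rem=9, I/O yield, promote→Q0. Q0=[P2,P3] Q1=[P1,P4,P5] Q2=[]
t=19-22: P2@Q0 runs 3, rem=4, I/O yield, promote→Q0. Q0=[P3,P2] Q1=[P1,P4,P5] Q2=[]
t=22-24: P3@Q0 runs 2, rem=7, I/O yield, promote→Q0. Q0=[P2,P3] Q1=[P1,P4,P5] Q2=[]
t=24-27: P2@Q0 runs 3, rem=1, I/O yield, promote→Q0. Q0=[P3,P2] Q1=[P1,P4,P5] Q2=[]
t=27-29: P3@Q0 runs 2, rem=5, I/O yield, promote→Q0. Q0=[P2,P3] Q1=[P1,P4,P5] Q2=[]
t=29-30: P2@Q0 runs 1, rem=0, completes. Q0=[P3] Q1=[P1,P4,P5] Q2=[]
t=30-32: P3@Q0 runs 2, rem=3, I/O yield, promote→Q0. Q0=[P3] Q1=[P1,P4,P5] Q2=[]
t=32-34: P3@Q0 runs 2, rem=1, I/O yield, promote→Q0. Q0=[P3] Q1=[P1,P4,P5] Q2=[]
t=34-35: P3@Q0 runs 1, rem=0, completes. Q0=[] Q1=[P1,P4,P5] Q2=[]
t=35-39: P1@Q1 runs 4, rem=6, quantum used, demote→Q2. Q0=[] Q1=[P4,P5] Q2=[P1]
t=39-41: P4@Q1 runs 2, rem=0, completes. Q0=[] Q1=[P5] Q2=[P1]
t=41-45: P5@Q1 runs 4, rem=4, quantum used, demote→Q2. Q0=[] Q1=[] Q2=[P1,P5]
t=45-51: P1@Q2 runs 6, rem=0, completes. Q0=[] Q1=[] Q2=[P5]
t=51-55: P5@Q2 runs 4, rem=0, completes. Q0=[] Q1=[] Q2=[]

Answer: P2,P3,P4,P1,P5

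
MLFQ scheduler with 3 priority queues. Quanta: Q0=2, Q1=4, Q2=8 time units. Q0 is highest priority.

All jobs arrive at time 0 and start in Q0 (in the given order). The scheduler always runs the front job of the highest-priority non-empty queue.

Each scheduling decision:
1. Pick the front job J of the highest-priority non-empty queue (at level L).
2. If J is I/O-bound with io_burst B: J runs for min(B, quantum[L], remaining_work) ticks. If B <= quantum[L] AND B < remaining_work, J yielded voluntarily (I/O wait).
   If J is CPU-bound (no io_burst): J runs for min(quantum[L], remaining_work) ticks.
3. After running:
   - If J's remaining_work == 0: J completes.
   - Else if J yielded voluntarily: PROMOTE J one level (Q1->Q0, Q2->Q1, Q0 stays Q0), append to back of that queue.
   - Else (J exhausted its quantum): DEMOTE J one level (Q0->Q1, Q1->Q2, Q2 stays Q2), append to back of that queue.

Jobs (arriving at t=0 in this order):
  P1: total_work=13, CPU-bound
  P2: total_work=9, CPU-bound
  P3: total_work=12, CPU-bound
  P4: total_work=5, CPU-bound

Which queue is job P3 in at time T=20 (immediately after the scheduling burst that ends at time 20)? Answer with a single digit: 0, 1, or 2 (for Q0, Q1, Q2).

Answer: 2

Derivation:
t=0-2: P1@Q0 runs 2, rem=11, quantum used, demote→Q1. Q0=[P2,P3,P4] Q1=[P1] Q2=[]
t=2-4: P2@Q0 runs 2, rem=7, quantum used, demote→Q1. Q0=[P3,P4] Q1=[P1,P2] Q2=[]
t=4-6: P3@Q0 runs 2, rem=10, quantum used, demote→Q1. Q0=[P4] Q1=[P1,P2,P3] Q2=[]
t=6-8: P4@Q0 runs 2, rem=3, quantum used, demote→Q1. Q0=[] Q1=[P1,P2,P3,P4] Q2=[]
t=8-12: P1@Q1 runs 4, rem=7, quantum used, demote→Q2. Q0=[] Q1=[P2,P3,P4] Q2=[P1]
t=12-16: P2@Q1 runs 4, rem=3, quantum used, demote→Q2. Q0=[] Q1=[P3,P4] Q2=[P1,P2]
t=16-20: P3@Q1 runs 4, rem=6, quantum used, demote→Q2. Q0=[] Q1=[P4] Q2=[P1,P2,P3]
t=20-23: P4@Q1 runs 3, rem=0, completes. Q0=[] Q1=[] Q2=[P1,P2,P3]
t=23-30: P1@Q2 runs 7, rem=0, completes. Q0=[] Q1=[] Q2=[P2,P3]
t=30-33: P2@Q2 runs 3, rem=0, completes. Q0=[] Q1=[] Q2=[P3]
t=33-39: P3@Q2 runs 6, rem=0, completes. Q0=[] Q1=[] Q2=[]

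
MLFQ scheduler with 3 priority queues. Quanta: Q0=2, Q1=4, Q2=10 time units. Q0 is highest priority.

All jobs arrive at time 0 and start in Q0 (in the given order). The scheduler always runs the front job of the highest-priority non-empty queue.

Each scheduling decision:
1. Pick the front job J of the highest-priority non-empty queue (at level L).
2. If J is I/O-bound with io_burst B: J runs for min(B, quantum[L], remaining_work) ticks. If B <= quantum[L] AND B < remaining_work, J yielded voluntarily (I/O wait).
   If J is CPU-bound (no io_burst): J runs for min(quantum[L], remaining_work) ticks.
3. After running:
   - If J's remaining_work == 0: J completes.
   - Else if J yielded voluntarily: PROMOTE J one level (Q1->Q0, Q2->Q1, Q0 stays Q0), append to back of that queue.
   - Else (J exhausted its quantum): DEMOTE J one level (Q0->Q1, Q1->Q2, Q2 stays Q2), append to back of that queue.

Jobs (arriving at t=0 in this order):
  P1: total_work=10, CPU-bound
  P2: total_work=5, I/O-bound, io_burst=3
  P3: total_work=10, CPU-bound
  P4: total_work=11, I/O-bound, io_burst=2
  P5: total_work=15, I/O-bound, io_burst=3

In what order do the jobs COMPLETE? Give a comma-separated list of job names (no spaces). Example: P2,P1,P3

Answer: P4,P2,P5,P1,P3

Derivation:
t=0-2: P1@Q0 runs 2, rem=8, quantum used, demote→Q1. Q0=[P2,P3,P4,P5] Q1=[P1] Q2=[]
t=2-4: P2@Q0 runs 2, rem=3, quantum used, demote→Q1. Q0=[P3,P4,P5] Q1=[P1,P2] Q2=[]
t=4-6: P3@Q0 runs 2, rem=8, quantum used, demote→Q1. Q0=[P4,P5] Q1=[P1,P2,P3] Q2=[]
t=6-8: P4@Q0 runs 2, rem=9, I/O yield, promote→Q0. Q0=[P5,P4] Q1=[P1,P2,P3] Q2=[]
t=8-10: P5@Q0 runs 2, rem=13, quantum used, demote→Q1. Q0=[P4] Q1=[P1,P2,P3,P5] Q2=[]
t=10-12: P4@Q0 runs 2, rem=7, I/O yield, promote→Q0. Q0=[P4] Q1=[P1,P2,P3,P5] Q2=[]
t=12-14: P4@Q0 runs 2, rem=5, I/O yield, promote→Q0. Q0=[P4] Q1=[P1,P2,P3,P5] Q2=[]
t=14-16: P4@Q0 runs 2, rem=3, I/O yield, promote→Q0. Q0=[P4] Q1=[P1,P2,P3,P5] Q2=[]
t=16-18: P4@Q0 runs 2, rem=1, I/O yield, promote→Q0. Q0=[P4] Q1=[P1,P2,P3,P5] Q2=[]
t=18-19: P4@Q0 runs 1, rem=0, completes. Q0=[] Q1=[P1,P2,P3,P5] Q2=[]
t=19-23: P1@Q1 runs 4, rem=4, quantum used, demote→Q2. Q0=[] Q1=[P2,P3,P5] Q2=[P1]
t=23-26: P2@Q1 runs 3, rem=0, completes. Q0=[] Q1=[P3,P5] Q2=[P1]
t=26-30: P3@Q1 runs 4, rem=4, quantum used, demote→Q2. Q0=[] Q1=[P5] Q2=[P1,P3]
t=30-33: P5@Q1 runs 3, rem=10, I/O yield, promote→Q0. Q0=[P5] Q1=[] Q2=[P1,P3]
t=33-35: P5@Q0 runs 2, rem=8, quantum used, demote→Q1. Q0=[] Q1=[P5] Q2=[P1,P3]
t=35-38: P5@Q1 runs 3, rem=5, I/O yield, promote→Q0. Q0=[P5] Q1=[] Q2=[P1,P3]
t=38-40: P5@Q0 runs 2, rem=3, quantum used, demote→Q1. Q0=[] Q1=[P5] Q2=[P1,P3]
t=40-43: P5@Q1 runs 3, rem=0, completes. Q0=[] Q1=[] Q2=[P1,P3]
t=43-47: P1@Q2 runs 4, rem=0, completes. Q0=[] Q1=[] Q2=[P3]
t=47-51: P3@Q2 runs 4, rem=0, completes. Q0=[] Q1=[] Q2=[]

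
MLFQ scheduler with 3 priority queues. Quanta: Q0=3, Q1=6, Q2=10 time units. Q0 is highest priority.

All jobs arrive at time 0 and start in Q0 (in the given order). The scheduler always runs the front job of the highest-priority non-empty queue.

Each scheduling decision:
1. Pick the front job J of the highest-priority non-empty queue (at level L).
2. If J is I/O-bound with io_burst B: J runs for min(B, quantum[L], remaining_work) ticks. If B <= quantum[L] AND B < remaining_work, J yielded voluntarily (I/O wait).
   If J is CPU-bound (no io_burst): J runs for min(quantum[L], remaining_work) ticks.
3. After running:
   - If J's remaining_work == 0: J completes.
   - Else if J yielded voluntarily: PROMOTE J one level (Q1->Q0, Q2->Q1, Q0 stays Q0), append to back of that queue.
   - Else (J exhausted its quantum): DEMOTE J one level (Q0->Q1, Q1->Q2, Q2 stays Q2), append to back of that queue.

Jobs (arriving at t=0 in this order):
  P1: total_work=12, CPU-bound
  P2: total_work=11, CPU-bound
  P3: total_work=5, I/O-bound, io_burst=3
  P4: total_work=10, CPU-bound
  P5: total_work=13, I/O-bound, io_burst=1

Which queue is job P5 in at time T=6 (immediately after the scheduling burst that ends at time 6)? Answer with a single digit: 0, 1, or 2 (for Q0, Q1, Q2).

t=0-3: P1@Q0 runs 3, rem=9, quantum used, demote→Q1. Q0=[P2,P3,P4,P5] Q1=[P1] Q2=[]
t=3-6: P2@Q0 runs 3, rem=8, quantum used, demote→Q1. Q0=[P3,P4,P5] Q1=[P1,P2] Q2=[]
t=6-9: P3@Q0 runs 3, rem=2, I/O yield, promote→Q0. Q0=[P4,P5,P3] Q1=[P1,P2] Q2=[]
t=9-12: P4@Q0 runs 3, rem=7, quantum used, demote→Q1. Q0=[P5,P3] Q1=[P1,P2,P4] Q2=[]
t=12-13: P5@Q0 runs 1, rem=12, I/O yield, promote→Q0. Q0=[P3,P5] Q1=[P1,P2,P4] Q2=[]
t=13-15: P3@Q0 runs 2, rem=0, completes. Q0=[P5] Q1=[P1,P2,P4] Q2=[]
t=15-16: P5@Q0 runs 1, rem=11, I/O yield, promote→Q0. Q0=[P5] Q1=[P1,P2,P4] Q2=[]
t=16-17: P5@Q0 runs 1, rem=10, I/O yield, promote→Q0. Q0=[P5] Q1=[P1,P2,P4] Q2=[]
t=17-18: P5@Q0 runs 1, rem=9, I/O yield, promote→Q0. Q0=[P5] Q1=[P1,P2,P4] Q2=[]
t=18-19: P5@Q0 runs 1, rem=8, I/O yield, promote→Q0. Q0=[P5] Q1=[P1,P2,P4] Q2=[]
t=19-20: P5@Q0 runs 1, rem=7, I/O yield, promote→Q0. Q0=[P5] Q1=[P1,P2,P4] Q2=[]
t=20-21: P5@Q0 runs 1, rem=6, I/O yield, promote→Q0. Q0=[P5] Q1=[P1,P2,P4] Q2=[]
t=21-22: P5@Q0 runs 1, rem=5, I/O yield, promote→Q0. Q0=[P5] Q1=[P1,P2,P4] Q2=[]
t=22-23: P5@Q0 runs 1, rem=4, I/O yield, promote→Q0. Q0=[P5] Q1=[P1,P2,P4] Q2=[]
t=23-24: P5@Q0 runs 1, rem=3, I/O yield, promote→Q0. Q0=[P5] Q1=[P1,P2,P4] Q2=[]
t=24-25: P5@Q0 runs 1, rem=2, I/O yield, promote→Q0. Q0=[P5] Q1=[P1,P2,P4] Q2=[]
t=25-26: P5@Q0 runs 1, rem=1, I/O yield, promote→Q0. Q0=[P5] Q1=[P1,P2,P4] Q2=[]
t=26-27: P5@Q0 runs 1, rem=0, completes. Q0=[] Q1=[P1,P2,P4] Q2=[]
t=27-33: P1@Q1 runs 6, rem=3, quantum used, demote→Q2. Q0=[] Q1=[P2,P4] Q2=[P1]
t=33-39: P2@Q1 runs 6, rem=2, quantum used, demote→Q2. Q0=[] Q1=[P4] Q2=[P1,P2]
t=39-45: P4@Q1 runs 6, rem=1, quantum used, demote→Q2. Q0=[] Q1=[] Q2=[P1,P2,P4]
t=45-48: P1@Q2 runs 3, rem=0, completes. Q0=[] Q1=[] Q2=[P2,P4]
t=48-50: P2@Q2 runs 2, rem=0, completes. Q0=[] Q1=[] Q2=[P4]
t=50-51: P4@Q2 runs 1, rem=0, completes. Q0=[] Q1=[] Q2=[]

Answer: 0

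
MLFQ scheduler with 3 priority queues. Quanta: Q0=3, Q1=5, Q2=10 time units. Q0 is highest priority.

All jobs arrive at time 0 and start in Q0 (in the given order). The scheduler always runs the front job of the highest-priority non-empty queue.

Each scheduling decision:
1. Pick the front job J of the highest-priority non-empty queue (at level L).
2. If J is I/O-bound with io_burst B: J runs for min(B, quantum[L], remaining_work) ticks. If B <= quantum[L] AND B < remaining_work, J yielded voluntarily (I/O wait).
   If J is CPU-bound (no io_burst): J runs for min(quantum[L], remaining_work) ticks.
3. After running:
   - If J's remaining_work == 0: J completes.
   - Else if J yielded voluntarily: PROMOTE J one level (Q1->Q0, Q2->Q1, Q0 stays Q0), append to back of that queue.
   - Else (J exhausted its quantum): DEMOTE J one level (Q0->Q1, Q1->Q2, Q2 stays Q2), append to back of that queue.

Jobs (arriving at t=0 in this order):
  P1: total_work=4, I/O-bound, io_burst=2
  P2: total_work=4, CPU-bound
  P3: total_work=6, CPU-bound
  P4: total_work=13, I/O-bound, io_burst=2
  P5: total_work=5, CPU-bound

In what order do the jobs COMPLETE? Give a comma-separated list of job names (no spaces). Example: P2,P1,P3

Answer: P1,P4,P2,P3,P5

Derivation:
t=0-2: P1@Q0 runs 2, rem=2, I/O yield, promote→Q0. Q0=[P2,P3,P4,P5,P1] Q1=[] Q2=[]
t=2-5: P2@Q0 runs 3, rem=1, quantum used, demote→Q1. Q0=[P3,P4,P5,P1] Q1=[P2] Q2=[]
t=5-8: P3@Q0 runs 3, rem=3, quantum used, demote→Q1. Q0=[P4,P5,P1] Q1=[P2,P3] Q2=[]
t=8-10: P4@Q0 runs 2, rem=11, I/O yield, promote→Q0. Q0=[P5,P1,P4] Q1=[P2,P3] Q2=[]
t=10-13: P5@Q0 runs 3, rem=2, quantum used, demote→Q1. Q0=[P1,P4] Q1=[P2,P3,P5] Q2=[]
t=13-15: P1@Q0 runs 2, rem=0, completes. Q0=[P4] Q1=[P2,P3,P5] Q2=[]
t=15-17: P4@Q0 runs 2, rem=9, I/O yield, promote→Q0. Q0=[P4] Q1=[P2,P3,P5] Q2=[]
t=17-19: P4@Q0 runs 2, rem=7, I/O yield, promote→Q0. Q0=[P4] Q1=[P2,P3,P5] Q2=[]
t=19-21: P4@Q0 runs 2, rem=5, I/O yield, promote→Q0. Q0=[P4] Q1=[P2,P3,P5] Q2=[]
t=21-23: P4@Q0 runs 2, rem=3, I/O yield, promote→Q0. Q0=[P4] Q1=[P2,P3,P5] Q2=[]
t=23-25: P4@Q0 runs 2, rem=1, I/O yield, promote→Q0. Q0=[P4] Q1=[P2,P3,P5] Q2=[]
t=25-26: P4@Q0 runs 1, rem=0, completes. Q0=[] Q1=[P2,P3,P5] Q2=[]
t=26-27: P2@Q1 runs 1, rem=0, completes. Q0=[] Q1=[P3,P5] Q2=[]
t=27-30: P3@Q1 runs 3, rem=0, completes. Q0=[] Q1=[P5] Q2=[]
t=30-32: P5@Q1 runs 2, rem=0, completes. Q0=[] Q1=[] Q2=[]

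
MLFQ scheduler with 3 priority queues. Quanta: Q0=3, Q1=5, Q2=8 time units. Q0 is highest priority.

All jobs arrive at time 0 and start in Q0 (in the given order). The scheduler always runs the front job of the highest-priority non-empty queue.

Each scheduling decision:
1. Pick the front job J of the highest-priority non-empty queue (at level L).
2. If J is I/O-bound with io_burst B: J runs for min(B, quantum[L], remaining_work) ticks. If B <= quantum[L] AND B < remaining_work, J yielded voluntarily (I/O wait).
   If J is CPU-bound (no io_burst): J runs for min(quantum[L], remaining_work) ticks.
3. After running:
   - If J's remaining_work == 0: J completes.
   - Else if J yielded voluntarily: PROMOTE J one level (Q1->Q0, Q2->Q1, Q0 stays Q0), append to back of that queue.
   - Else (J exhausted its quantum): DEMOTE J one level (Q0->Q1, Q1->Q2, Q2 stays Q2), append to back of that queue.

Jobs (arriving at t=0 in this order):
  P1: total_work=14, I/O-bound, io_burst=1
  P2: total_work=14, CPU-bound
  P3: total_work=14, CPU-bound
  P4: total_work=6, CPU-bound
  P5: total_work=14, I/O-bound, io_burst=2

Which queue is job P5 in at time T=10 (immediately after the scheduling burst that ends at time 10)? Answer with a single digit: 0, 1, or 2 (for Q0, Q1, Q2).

Answer: 0

Derivation:
t=0-1: P1@Q0 runs 1, rem=13, I/O yield, promote→Q0. Q0=[P2,P3,P4,P5,P1] Q1=[] Q2=[]
t=1-4: P2@Q0 runs 3, rem=11, quantum used, demote→Q1. Q0=[P3,P4,P5,P1] Q1=[P2] Q2=[]
t=4-7: P3@Q0 runs 3, rem=11, quantum used, demote→Q1. Q0=[P4,P5,P1] Q1=[P2,P3] Q2=[]
t=7-10: P4@Q0 runs 3, rem=3, quantum used, demote→Q1. Q0=[P5,P1] Q1=[P2,P3,P4] Q2=[]
t=10-12: P5@Q0 runs 2, rem=12, I/O yield, promote→Q0. Q0=[P1,P5] Q1=[P2,P3,P4] Q2=[]
t=12-13: P1@Q0 runs 1, rem=12, I/O yield, promote→Q0. Q0=[P5,P1] Q1=[P2,P3,P4] Q2=[]
t=13-15: P5@Q0 runs 2, rem=10, I/O yield, promote→Q0. Q0=[P1,P5] Q1=[P2,P3,P4] Q2=[]
t=15-16: P1@Q0 runs 1, rem=11, I/O yield, promote→Q0. Q0=[P5,P1] Q1=[P2,P3,P4] Q2=[]
t=16-18: P5@Q0 runs 2, rem=8, I/O yield, promote→Q0. Q0=[P1,P5] Q1=[P2,P3,P4] Q2=[]
t=18-19: P1@Q0 runs 1, rem=10, I/O yield, promote→Q0. Q0=[P5,P1] Q1=[P2,P3,P4] Q2=[]
t=19-21: P5@Q0 runs 2, rem=6, I/O yield, promote→Q0. Q0=[P1,P5] Q1=[P2,P3,P4] Q2=[]
t=21-22: P1@Q0 runs 1, rem=9, I/O yield, promote→Q0. Q0=[P5,P1] Q1=[P2,P3,P4] Q2=[]
t=22-24: P5@Q0 runs 2, rem=4, I/O yield, promote→Q0. Q0=[P1,P5] Q1=[P2,P3,P4] Q2=[]
t=24-25: P1@Q0 runs 1, rem=8, I/O yield, promote→Q0. Q0=[P5,P1] Q1=[P2,P3,P4] Q2=[]
t=25-27: P5@Q0 runs 2, rem=2, I/O yield, promote→Q0. Q0=[P1,P5] Q1=[P2,P3,P4] Q2=[]
t=27-28: P1@Q0 runs 1, rem=7, I/O yield, promote→Q0. Q0=[P5,P1] Q1=[P2,P3,P4] Q2=[]
t=28-30: P5@Q0 runs 2, rem=0, completes. Q0=[P1] Q1=[P2,P3,P4] Q2=[]
t=30-31: P1@Q0 runs 1, rem=6, I/O yield, promote→Q0. Q0=[P1] Q1=[P2,P3,P4] Q2=[]
t=31-32: P1@Q0 runs 1, rem=5, I/O yield, promote→Q0. Q0=[P1] Q1=[P2,P3,P4] Q2=[]
t=32-33: P1@Q0 runs 1, rem=4, I/O yield, promote→Q0. Q0=[P1] Q1=[P2,P3,P4] Q2=[]
t=33-34: P1@Q0 runs 1, rem=3, I/O yield, promote→Q0. Q0=[P1] Q1=[P2,P3,P4] Q2=[]
t=34-35: P1@Q0 runs 1, rem=2, I/O yield, promote→Q0. Q0=[P1] Q1=[P2,P3,P4] Q2=[]
t=35-36: P1@Q0 runs 1, rem=1, I/O yield, promote→Q0. Q0=[P1] Q1=[P2,P3,P4] Q2=[]
t=36-37: P1@Q0 runs 1, rem=0, completes. Q0=[] Q1=[P2,P3,P4] Q2=[]
t=37-42: P2@Q1 runs 5, rem=6, quantum used, demote→Q2. Q0=[] Q1=[P3,P4] Q2=[P2]
t=42-47: P3@Q1 runs 5, rem=6, quantum used, demote→Q2. Q0=[] Q1=[P4] Q2=[P2,P3]
t=47-50: P4@Q1 runs 3, rem=0, completes. Q0=[] Q1=[] Q2=[P2,P3]
t=50-56: P2@Q2 runs 6, rem=0, completes. Q0=[] Q1=[] Q2=[P3]
t=56-62: P3@Q2 runs 6, rem=0, completes. Q0=[] Q1=[] Q2=[]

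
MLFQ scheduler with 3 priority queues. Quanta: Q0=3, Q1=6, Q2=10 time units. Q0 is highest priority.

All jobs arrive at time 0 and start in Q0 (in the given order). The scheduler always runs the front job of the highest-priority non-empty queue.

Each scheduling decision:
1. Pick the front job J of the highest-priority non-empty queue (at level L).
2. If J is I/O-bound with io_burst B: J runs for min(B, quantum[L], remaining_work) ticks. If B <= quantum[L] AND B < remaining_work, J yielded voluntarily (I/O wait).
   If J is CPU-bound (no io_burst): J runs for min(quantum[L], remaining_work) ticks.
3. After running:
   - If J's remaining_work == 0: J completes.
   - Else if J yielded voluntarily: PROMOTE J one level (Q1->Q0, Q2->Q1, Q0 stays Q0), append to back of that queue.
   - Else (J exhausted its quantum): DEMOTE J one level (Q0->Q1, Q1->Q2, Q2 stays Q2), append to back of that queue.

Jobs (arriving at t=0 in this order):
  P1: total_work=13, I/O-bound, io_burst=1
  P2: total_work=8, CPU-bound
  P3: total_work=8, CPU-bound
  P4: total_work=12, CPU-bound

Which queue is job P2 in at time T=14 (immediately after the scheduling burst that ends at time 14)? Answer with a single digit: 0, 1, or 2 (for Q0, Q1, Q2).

Answer: 1

Derivation:
t=0-1: P1@Q0 runs 1, rem=12, I/O yield, promote→Q0. Q0=[P2,P3,P4,P1] Q1=[] Q2=[]
t=1-4: P2@Q0 runs 3, rem=5, quantum used, demote→Q1. Q0=[P3,P4,P1] Q1=[P2] Q2=[]
t=4-7: P3@Q0 runs 3, rem=5, quantum used, demote→Q1. Q0=[P4,P1] Q1=[P2,P3] Q2=[]
t=7-10: P4@Q0 runs 3, rem=9, quantum used, demote→Q1. Q0=[P1] Q1=[P2,P3,P4] Q2=[]
t=10-11: P1@Q0 runs 1, rem=11, I/O yield, promote→Q0. Q0=[P1] Q1=[P2,P3,P4] Q2=[]
t=11-12: P1@Q0 runs 1, rem=10, I/O yield, promote→Q0. Q0=[P1] Q1=[P2,P3,P4] Q2=[]
t=12-13: P1@Q0 runs 1, rem=9, I/O yield, promote→Q0. Q0=[P1] Q1=[P2,P3,P4] Q2=[]
t=13-14: P1@Q0 runs 1, rem=8, I/O yield, promote→Q0. Q0=[P1] Q1=[P2,P3,P4] Q2=[]
t=14-15: P1@Q0 runs 1, rem=7, I/O yield, promote→Q0. Q0=[P1] Q1=[P2,P3,P4] Q2=[]
t=15-16: P1@Q0 runs 1, rem=6, I/O yield, promote→Q0. Q0=[P1] Q1=[P2,P3,P4] Q2=[]
t=16-17: P1@Q0 runs 1, rem=5, I/O yield, promote→Q0. Q0=[P1] Q1=[P2,P3,P4] Q2=[]
t=17-18: P1@Q0 runs 1, rem=4, I/O yield, promote→Q0. Q0=[P1] Q1=[P2,P3,P4] Q2=[]
t=18-19: P1@Q0 runs 1, rem=3, I/O yield, promote→Q0. Q0=[P1] Q1=[P2,P3,P4] Q2=[]
t=19-20: P1@Q0 runs 1, rem=2, I/O yield, promote→Q0. Q0=[P1] Q1=[P2,P3,P4] Q2=[]
t=20-21: P1@Q0 runs 1, rem=1, I/O yield, promote→Q0. Q0=[P1] Q1=[P2,P3,P4] Q2=[]
t=21-22: P1@Q0 runs 1, rem=0, completes. Q0=[] Q1=[P2,P3,P4] Q2=[]
t=22-27: P2@Q1 runs 5, rem=0, completes. Q0=[] Q1=[P3,P4] Q2=[]
t=27-32: P3@Q1 runs 5, rem=0, completes. Q0=[] Q1=[P4] Q2=[]
t=32-38: P4@Q1 runs 6, rem=3, quantum used, demote→Q2. Q0=[] Q1=[] Q2=[P4]
t=38-41: P4@Q2 runs 3, rem=0, completes. Q0=[] Q1=[] Q2=[]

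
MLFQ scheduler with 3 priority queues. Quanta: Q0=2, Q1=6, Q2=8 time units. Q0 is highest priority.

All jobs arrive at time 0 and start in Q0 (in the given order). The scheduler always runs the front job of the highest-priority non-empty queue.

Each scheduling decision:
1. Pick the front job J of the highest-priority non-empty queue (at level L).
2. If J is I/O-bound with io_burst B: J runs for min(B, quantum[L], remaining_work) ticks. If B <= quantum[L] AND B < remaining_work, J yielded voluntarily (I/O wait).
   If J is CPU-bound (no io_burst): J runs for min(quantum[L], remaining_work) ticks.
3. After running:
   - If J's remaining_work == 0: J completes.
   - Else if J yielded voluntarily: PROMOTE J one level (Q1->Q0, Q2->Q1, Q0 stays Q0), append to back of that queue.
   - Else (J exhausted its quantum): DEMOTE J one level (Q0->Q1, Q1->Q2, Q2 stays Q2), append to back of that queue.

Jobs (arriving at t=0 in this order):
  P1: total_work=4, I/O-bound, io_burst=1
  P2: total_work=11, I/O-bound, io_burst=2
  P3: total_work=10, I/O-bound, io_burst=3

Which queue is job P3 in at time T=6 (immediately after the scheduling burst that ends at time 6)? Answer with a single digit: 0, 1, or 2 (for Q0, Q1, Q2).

t=0-1: P1@Q0 runs 1, rem=3, I/O yield, promote→Q0. Q0=[P2,P3,P1] Q1=[] Q2=[]
t=1-3: P2@Q0 runs 2, rem=9, I/O yield, promote→Q0. Q0=[P3,P1,P2] Q1=[] Q2=[]
t=3-5: P3@Q0 runs 2, rem=8, quantum used, demote→Q1. Q0=[P1,P2] Q1=[P3] Q2=[]
t=5-6: P1@Q0 runs 1, rem=2, I/O yield, promote→Q0. Q0=[P2,P1] Q1=[P3] Q2=[]
t=6-8: P2@Q0 runs 2, rem=7, I/O yield, promote→Q0. Q0=[P1,P2] Q1=[P3] Q2=[]
t=8-9: P1@Q0 runs 1, rem=1, I/O yield, promote→Q0. Q0=[P2,P1] Q1=[P3] Q2=[]
t=9-11: P2@Q0 runs 2, rem=5, I/O yield, promote→Q0. Q0=[P1,P2] Q1=[P3] Q2=[]
t=11-12: P1@Q0 runs 1, rem=0, completes. Q0=[P2] Q1=[P3] Q2=[]
t=12-14: P2@Q0 runs 2, rem=3, I/O yield, promote→Q0. Q0=[P2] Q1=[P3] Q2=[]
t=14-16: P2@Q0 runs 2, rem=1, I/O yield, promote→Q0. Q0=[P2] Q1=[P3] Q2=[]
t=16-17: P2@Q0 runs 1, rem=0, completes. Q0=[] Q1=[P3] Q2=[]
t=17-20: P3@Q1 runs 3, rem=5, I/O yield, promote→Q0. Q0=[P3] Q1=[] Q2=[]
t=20-22: P3@Q0 runs 2, rem=3, quantum used, demote→Q1. Q0=[] Q1=[P3] Q2=[]
t=22-25: P3@Q1 runs 3, rem=0, completes. Q0=[] Q1=[] Q2=[]

Answer: 1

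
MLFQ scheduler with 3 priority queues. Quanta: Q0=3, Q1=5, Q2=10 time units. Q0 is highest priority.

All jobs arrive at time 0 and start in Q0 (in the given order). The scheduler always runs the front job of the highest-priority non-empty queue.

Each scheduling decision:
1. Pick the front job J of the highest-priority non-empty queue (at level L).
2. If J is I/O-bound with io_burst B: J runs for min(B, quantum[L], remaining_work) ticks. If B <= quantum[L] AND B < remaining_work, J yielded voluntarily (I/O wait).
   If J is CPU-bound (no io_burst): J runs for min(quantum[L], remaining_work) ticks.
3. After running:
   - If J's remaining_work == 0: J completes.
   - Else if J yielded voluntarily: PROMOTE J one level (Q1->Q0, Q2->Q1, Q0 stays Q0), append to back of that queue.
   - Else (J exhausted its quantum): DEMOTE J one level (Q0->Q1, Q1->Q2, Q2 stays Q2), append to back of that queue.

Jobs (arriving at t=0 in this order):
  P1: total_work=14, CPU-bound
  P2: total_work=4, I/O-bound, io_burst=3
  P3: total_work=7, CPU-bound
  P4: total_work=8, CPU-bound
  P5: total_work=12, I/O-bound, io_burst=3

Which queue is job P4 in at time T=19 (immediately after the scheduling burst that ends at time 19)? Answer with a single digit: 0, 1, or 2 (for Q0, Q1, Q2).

t=0-3: P1@Q0 runs 3, rem=11, quantum used, demote→Q1. Q0=[P2,P3,P4,P5] Q1=[P1] Q2=[]
t=3-6: P2@Q0 runs 3, rem=1, I/O yield, promote→Q0. Q0=[P3,P4,P5,P2] Q1=[P1] Q2=[]
t=6-9: P3@Q0 runs 3, rem=4, quantum used, demote→Q1. Q0=[P4,P5,P2] Q1=[P1,P3] Q2=[]
t=9-12: P4@Q0 runs 3, rem=5, quantum used, demote→Q1. Q0=[P5,P2] Q1=[P1,P3,P4] Q2=[]
t=12-15: P5@Q0 runs 3, rem=9, I/O yield, promote→Q0. Q0=[P2,P5] Q1=[P1,P3,P4] Q2=[]
t=15-16: P2@Q0 runs 1, rem=0, completes. Q0=[P5] Q1=[P1,P3,P4] Q2=[]
t=16-19: P5@Q0 runs 3, rem=6, I/O yield, promote→Q0. Q0=[P5] Q1=[P1,P3,P4] Q2=[]
t=19-22: P5@Q0 runs 3, rem=3, I/O yield, promote→Q0. Q0=[P5] Q1=[P1,P3,P4] Q2=[]
t=22-25: P5@Q0 runs 3, rem=0, completes. Q0=[] Q1=[P1,P3,P4] Q2=[]
t=25-30: P1@Q1 runs 5, rem=6, quantum used, demote→Q2. Q0=[] Q1=[P3,P4] Q2=[P1]
t=30-34: P3@Q1 runs 4, rem=0, completes. Q0=[] Q1=[P4] Q2=[P1]
t=34-39: P4@Q1 runs 5, rem=0, completes. Q0=[] Q1=[] Q2=[P1]
t=39-45: P1@Q2 runs 6, rem=0, completes. Q0=[] Q1=[] Q2=[]

Answer: 1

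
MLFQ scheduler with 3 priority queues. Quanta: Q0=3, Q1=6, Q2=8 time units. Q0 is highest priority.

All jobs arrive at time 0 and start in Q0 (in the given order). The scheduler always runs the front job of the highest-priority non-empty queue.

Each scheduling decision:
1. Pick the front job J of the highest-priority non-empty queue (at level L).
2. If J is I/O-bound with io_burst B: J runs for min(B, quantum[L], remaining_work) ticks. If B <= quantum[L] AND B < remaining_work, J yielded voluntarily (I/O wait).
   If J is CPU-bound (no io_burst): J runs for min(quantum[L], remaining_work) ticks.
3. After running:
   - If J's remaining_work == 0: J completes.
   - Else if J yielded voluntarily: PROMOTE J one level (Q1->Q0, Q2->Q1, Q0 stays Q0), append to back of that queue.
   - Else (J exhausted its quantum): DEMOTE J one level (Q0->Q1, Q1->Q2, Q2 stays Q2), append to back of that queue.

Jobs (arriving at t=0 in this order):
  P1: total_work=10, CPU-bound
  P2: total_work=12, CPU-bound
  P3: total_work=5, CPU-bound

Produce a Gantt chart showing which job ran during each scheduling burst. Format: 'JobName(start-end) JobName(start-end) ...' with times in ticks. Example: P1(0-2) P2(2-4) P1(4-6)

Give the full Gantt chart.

Answer: P1(0-3) P2(3-6) P3(6-9) P1(9-15) P2(15-21) P3(21-23) P1(23-24) P2(24-27)

Derivation:
t=0-3: P1@Q0 runs 3, rem=7, quantum used, demote→Q1. Q0=[P2,P3] Q1=[P1] Q2=[]
t=3-6: P2@Q0 runs 3, rem=9, quantum used, demote→Q1. Q0=[P3] Q1=[P1,P2] Q2=[]
t=6-9: P3@Q0 runs 3, rem=2, quantum used, demote→Q1. Q0=[] Q1=[P1,P2,P3] Q2=[]
t=9-15: P1@Q1 runs 6, rem=1, quantum used, demote→Q2. Q0=[] Q1=[P2,P3] Q2=[P1]
t=15-21: P2@Q1 runs 6, rem=3, quantum used, demote→Q2. Q0=[] Q1=[P3] Q2=[P1,P2]
t=21-23: P3@Q1 runs 2, rem=0, completes. Q0=[] Q1=[] Q2=[P1,P2]
t=23-24: P1@Q2 runs 1, rem=0, completes. Q0=[] Q1=[] Q2=[P2]
t=24-27: P2@Q2 runs 3, rem=0, completes. Q0=[] Q1=[] Q2=[]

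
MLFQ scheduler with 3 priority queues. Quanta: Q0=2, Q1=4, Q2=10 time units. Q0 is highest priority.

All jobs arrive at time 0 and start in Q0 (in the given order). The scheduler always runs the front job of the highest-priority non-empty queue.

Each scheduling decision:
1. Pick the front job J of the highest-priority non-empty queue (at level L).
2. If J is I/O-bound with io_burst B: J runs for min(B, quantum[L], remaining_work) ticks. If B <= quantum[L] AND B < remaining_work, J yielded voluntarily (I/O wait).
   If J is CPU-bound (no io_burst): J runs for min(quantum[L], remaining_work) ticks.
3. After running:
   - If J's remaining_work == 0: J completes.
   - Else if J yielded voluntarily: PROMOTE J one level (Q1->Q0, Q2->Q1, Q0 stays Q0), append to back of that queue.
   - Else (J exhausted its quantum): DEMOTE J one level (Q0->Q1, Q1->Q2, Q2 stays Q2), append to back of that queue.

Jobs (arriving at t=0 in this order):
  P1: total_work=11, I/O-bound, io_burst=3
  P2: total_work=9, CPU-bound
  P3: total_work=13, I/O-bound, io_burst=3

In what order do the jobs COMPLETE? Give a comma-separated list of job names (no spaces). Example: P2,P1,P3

t=0-2: P1@Q0 runs 2, rem=9, quantum used, demote→Q1. Q0=[P2,P3] Q1=[P1] Q2=[]
t=2-4: P2@Q0 runs 2, rem=7, quantum used, demote→Q1. Q0=[P3] Q1=[P1,P2] Q2=[]
t=4-6: P3@Q0 runs 2, rem=11, quantum used, demote→Q1. Q0=[] Q1=[P1,P2,P3] Q2=[]
t=6-9: P1@Q1 runs 3, rem=6, I/O yield, promote→Q0. Q0=[P1] Q1=[P2,P3] Q2=[]
t=9-11: P1@Q0 runs 2, rem=4, quantum used, demote→Q1. Q0=[] Q1=[P2,P3,P1] Q2=[]
t=11-15: P2@Q1 runs 4, rem=3, quantum used, demote→Q2. Q0=[] Q1=[P3,P1] Q2=[P2]
t=15-18: P3@Q1 runs 3, rem=8, I/O yield, promote→Q0. Q0=[P3] Q1=[P1] Q2=[P2]
t=18-20: P3@Q0 runs 2, rem=6, quantum used, demote→Q1. Q0=[] Q1=[P1,P3] Q2=[P2]
t=20-23: P1@Q1 runs 3, rem=1, I/O yield, promote→Q0. Q0=[P1] Q1=[P3] Q2=[P2]
t=23-24: P1@Q0 runs 1, rem=0, completes. Q0=[] Q1=[P3] Q2=[P2]
t=24-27: P3@Q1 runs 3, rem=3, I/O yield, promote→Q0. Q0=[P3] Q1=[] Q2=[P2]
t=27-29: P3@Q0 runs 2, rem=1, quantum used, demote→Q1. Q0=[] Q1=[P3] Q2=[P2]
t=29-30: P3@Q1 runs 1, rem=0, completes. Q0=[] Q1=[] Q2=[P2]
t=30-33: P2@Q2 runs 3, rem=0, completes. Q0=[] Q1=[] Q2=[]

Answer: P1,P3,P2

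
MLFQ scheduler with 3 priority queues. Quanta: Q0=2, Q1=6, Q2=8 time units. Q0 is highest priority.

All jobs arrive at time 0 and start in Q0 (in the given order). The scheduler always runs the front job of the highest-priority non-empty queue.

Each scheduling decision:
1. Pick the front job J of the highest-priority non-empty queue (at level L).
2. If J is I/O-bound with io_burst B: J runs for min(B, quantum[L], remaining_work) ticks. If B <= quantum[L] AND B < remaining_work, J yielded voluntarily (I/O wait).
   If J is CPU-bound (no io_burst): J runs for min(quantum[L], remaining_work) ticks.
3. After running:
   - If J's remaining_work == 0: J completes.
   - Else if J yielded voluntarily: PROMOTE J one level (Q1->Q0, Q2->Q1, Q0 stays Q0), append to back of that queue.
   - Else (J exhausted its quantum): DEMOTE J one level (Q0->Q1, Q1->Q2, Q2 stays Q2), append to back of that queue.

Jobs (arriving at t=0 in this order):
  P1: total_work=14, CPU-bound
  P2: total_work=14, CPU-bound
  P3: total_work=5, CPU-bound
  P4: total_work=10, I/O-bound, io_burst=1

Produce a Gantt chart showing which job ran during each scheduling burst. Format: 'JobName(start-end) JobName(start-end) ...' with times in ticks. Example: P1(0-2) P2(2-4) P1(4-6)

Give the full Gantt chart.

Answer: P1(0-2) P2(2-4) P3(4-6) P4(6-7) P4(7-8) P4(8-9) P4(9-10) P4(10-11) P4(11-12) P4(12-13) P4(13-14) P4(14-15) P4(15-16) P1(16-22) P2(22-28) P3(28-31) P1(31-37) P2(37-43)

Derivation:
t=0-2: P1@Q0 runs 2, rem=12, quantum used, demote→Q1. Q0=[P2,P3,P4] Q1=[P1] Q2=[]
t=2-4: P2@Q0 runs 2, rem=12, quantum used, demote→Q1. Q0=[P3,P4] Q1=[P1,P2] Q2=[]
t=4-6: P3@Q0 runs 2, rem=3, quantum used, demote→Q1. Q0=[P4] Q1=[P1,P2,P3] Q2=[]
t=6-7: P4@Q0 runs 1, rem=9, I/O yield, promote→Q0. Q0=[P4] Q1=[P1,P2,P3] Q2=[]
t=7-8: P4@Q0 runs 1, rem=8, I/O yield, promote→Q0. Q0=[P4] Q1=[P1,P2,P3] Q2=[]
t=8-9: P4@Q0 runs 1, rem=7, I/O yield, promote→Q0. Q0=[P4] Q1=[P1,P2,P3] Q2=[]
t=9-10: P4@Q0 runs 1, rem=6, I/O yield, promote→Q0. Q0=[P4] Q1=[P1,P2,P3] Q2=[]
t=10-11: P4@Q0 runs 1, rem=5, I/O yield, promote→Q0. Q0=[P4] Q1=[P1,P2,P3] Q2=[]
t=11-12: P4@Q0 runs 1, rem=4, I/O yield, promote→Q0. Q0=[P4] Q1=[P1,P2,P3] Q2=[]
t=12-13: P4@Q0 runs 1, rem=3, I/O yield, promote→Q0. Q0=[P4] Q1=[P1,P2,P3] Q2=[]
t=13-14: P4@Q0 runs 1, rem=2, I/O yield, promote→Q0. Q0=[P4] Q1=[P1,P2,P3] Q2=[]
t=14-15: P4@Q0 runs 1, rem=1, I/O yield, promote→Q0. Q0=[P4] Q1=[P1,P2,P3] Q2=[]
t=15-16: P4@Q0 runs 1, rem=0, completes. Q0=[] Q1=[P1,P2,P3] Q2=[]
t=16-22: P1@Q1 runs 6, rem=6, quantum used, demote→Q2. Q0=[] Q1=[P2,P3] Q2=[P1]
t=22-28: P2@Q1 runs 6, rem=6, quantum used, demote→Q2. Q0=[] Q1=[P3] Q2=[P1,P2]
t=28-31: P3@Q1 runs 3, rem=0, completes. Q0=[] Q1=[] Q2=[P1,P2]
t=31-37: P1@Q2 runs 6, rem=0, completes. Q0=[] Q1=[] Q2=[P2]
t=37-43: P2@Q2 runs 6, rem=0, completes. Q0=[] Q1=[] Q2=[]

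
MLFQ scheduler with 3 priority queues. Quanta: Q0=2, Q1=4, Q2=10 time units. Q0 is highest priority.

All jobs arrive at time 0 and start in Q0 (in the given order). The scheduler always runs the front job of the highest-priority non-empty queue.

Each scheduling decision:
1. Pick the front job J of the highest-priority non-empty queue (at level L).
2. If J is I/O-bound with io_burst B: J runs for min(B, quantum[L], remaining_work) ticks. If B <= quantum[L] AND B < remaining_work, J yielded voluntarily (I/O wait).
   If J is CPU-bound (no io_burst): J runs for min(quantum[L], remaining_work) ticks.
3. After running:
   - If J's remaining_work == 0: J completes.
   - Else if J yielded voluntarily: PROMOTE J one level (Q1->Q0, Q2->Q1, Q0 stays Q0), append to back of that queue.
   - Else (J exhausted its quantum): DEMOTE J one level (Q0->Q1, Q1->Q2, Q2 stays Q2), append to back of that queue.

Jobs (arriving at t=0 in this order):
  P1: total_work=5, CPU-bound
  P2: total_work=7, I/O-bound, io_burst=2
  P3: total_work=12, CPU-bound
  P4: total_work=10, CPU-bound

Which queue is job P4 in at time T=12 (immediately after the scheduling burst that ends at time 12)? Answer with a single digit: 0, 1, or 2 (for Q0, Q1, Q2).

t=0-2: P1@Q0 runs 2, rem=3, quantum used, demote→Q1. Q0=[P2,P3,P4] Q1=[P1] Q2=[]
t=2-4: P2@Q0 runs 2, rem=5, I/O yield, promote→Q0. Q0=[P3,P4,P2] Q1=[P1] Q2=[]
t=4-6: P3@Q0 runs 2, rem=10, quantum used, demote→Q1. Q0=[P4,P2] Q1=[P1,P3] Q2=[]
t=6-8: P4@Q0 runs 2, rem=8, quantum used, demote→Q1. Q0=[P2] Q1=[P1,P3,P4] Q2=[]
t=8-10: P2@Q0 runs 2, rem=3, I/O yield, promote→Q0. Q0=[P2] Q1=[P1,P3,P4] Q2=[]
t=10-12: P2@Q0 runs 2, rem=1, I/O yield, promote→Q0. Q0=[P2] Q1=[P1,P3,P4] Q2=[]
t=12-13: P2@Q0 runs 1, rem=0, completes. Q0=[] Q1=[P1,P3,P4] Q2=[]
t=13-16: P1@Q1 runs 3, rem=0, completes. Q0=[] Q1=[P3,P4] Q2=[]
t=16-20: P3@Q1 runs 4, rem=6, quantum used, demote→Q2. Q0=[] Q1=[P4] Q2=[P3]
t=20-24: P4@Q1 runs 4, rem=4, quantum used, demote→Q2. Q0=[] Q1=[] Q2=[P3,P4]
t=24-30: P3@Q2 runs 6, rem=0, completes. Q0=[] Q1=[] Q2=[P4]
t=30-34: P4@Q2 runs 4, rem=0, completes. Q0=[] Q1=[] Q2=[]

Answer: 1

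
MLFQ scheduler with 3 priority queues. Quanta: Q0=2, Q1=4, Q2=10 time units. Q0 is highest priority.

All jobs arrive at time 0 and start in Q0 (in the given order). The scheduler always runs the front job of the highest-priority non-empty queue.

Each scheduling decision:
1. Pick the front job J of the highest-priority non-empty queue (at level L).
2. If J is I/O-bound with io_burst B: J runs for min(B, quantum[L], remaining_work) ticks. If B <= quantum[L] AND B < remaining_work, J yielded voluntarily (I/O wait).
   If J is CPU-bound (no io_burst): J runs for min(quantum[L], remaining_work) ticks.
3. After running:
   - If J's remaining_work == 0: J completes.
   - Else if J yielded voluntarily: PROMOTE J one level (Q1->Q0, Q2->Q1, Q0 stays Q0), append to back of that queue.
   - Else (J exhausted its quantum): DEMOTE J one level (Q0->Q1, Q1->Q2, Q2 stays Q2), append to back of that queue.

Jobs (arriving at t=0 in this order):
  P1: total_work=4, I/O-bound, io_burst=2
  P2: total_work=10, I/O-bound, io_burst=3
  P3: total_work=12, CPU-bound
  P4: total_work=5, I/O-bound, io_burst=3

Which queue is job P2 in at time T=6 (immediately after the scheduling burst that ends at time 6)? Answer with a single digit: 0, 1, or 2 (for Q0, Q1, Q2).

t=0-2: P1@Q0 runs 2, rem=2, I/O yield, promote→Q0. Q0=[P2,P3,P4,P1] Q1=[] Q2=[]
t=2-4: P2@Q0 runs 2, rem=8, quantum used, demote→Q1. Q0=[P3,P4,P1] Q1=[P2] Q2=[]
t=4-6: P3@Q0 runs 2, rem=10, quantum used, demote→Q1. Q0=[P4,P1] Q1=[P2,P3] Q2=[]
t=6-8: P4@Q0 runs 2, rem=3, quantum used, demote→Q1. Q0=[P1] Q1=[P2,P3,P4] Q2=[]
t=8-10: P1@Q0 runs 2, rem=0, completes. Q0=[] Q1=[P2,P3,P4] Q2=[]
t=10-13: P2@Q1 runs 3, rem=5, I/O yield, promote→Q0. Q0=[P2] Q1=[P3,P4] Q2=[]
t=13-15: P2@Q0 runs 2, rem=3, quantum used, demote→Q1. Q0=[] Q1=[P3,P4,P2] Q2=[]
t=15-19: P3@Q1 runs 4, rem=6, quantum used, demote→Q2. Q0=[] Q1=[P4,P2] Q2=[P3]
t=19-22: P4@Q1 runs 3, rem=0, completes. Q0=[] Q1=[P2] Q2=[P3]
t=22-25: P2@Q1 runs 3, rem=0, completes. Q0=[] Q1=[] Q2=[P3]
t=25-31: P3@Q2 runs 6, rem=0, completes. Q0=[] Q1=[] Q2=[]

Answer: 1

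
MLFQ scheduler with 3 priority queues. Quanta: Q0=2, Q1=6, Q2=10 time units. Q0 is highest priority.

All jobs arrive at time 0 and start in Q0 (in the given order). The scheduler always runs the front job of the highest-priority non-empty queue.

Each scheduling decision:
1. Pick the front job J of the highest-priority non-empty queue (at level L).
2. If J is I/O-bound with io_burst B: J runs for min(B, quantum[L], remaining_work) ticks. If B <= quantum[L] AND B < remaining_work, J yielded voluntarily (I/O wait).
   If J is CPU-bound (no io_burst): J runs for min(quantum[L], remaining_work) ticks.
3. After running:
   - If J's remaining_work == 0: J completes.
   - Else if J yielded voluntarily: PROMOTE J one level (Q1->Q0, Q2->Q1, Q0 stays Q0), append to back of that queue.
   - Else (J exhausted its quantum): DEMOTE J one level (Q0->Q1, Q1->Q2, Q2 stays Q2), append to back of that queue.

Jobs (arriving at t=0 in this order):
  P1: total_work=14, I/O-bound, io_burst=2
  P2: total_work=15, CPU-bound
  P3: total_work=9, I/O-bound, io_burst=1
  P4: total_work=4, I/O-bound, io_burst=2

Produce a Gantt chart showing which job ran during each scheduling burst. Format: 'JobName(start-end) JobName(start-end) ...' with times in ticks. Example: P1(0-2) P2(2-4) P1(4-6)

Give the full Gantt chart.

Answer: P1(0-2) P2(2-4) P3(4-5) P4(5-7) P1(7-9) P3(9-10) P4(10-12) P1(12-14) P3(14-15) P1(15-17) P3(17-18) P1(18-20) P3(20-21) P1(21-23) P3(23-24) P1(24-26) P3(26-27) P3(27-28) P3(28-29) P2(29-35) P2(35-42)

Derivation:
t=0-2: P1@Q0 runs 2, rem=12, I/O yield, promote→Q0. Q0=[P2,P3,P4,P1] Q1=[] Q2=[]
t=2-4: P2@Q0 runs 2, rem=13, quantum used, demote→Q1. Q0=[P3,P4,P1] Q1=[P2] Q2=[]
t=4-5: P3@Q0 runs 1, rem=8, I/O yield, promote→Q0. Q0=[P4,P1,P3] Q1=[P2] Q2=[]
t=5-7: P4@Q0 runs 2, rem=2, I/O yield, promote→Q0. Q0=[P1,P3,P4] Q1=[P2] Q2=[]
t=7-9: P1@Q0 runs 2, rem=10, I/O yield, promote→Q0. Q0=[P3,P4,P1] Q1=[P2] Q2=[]
t=9-10: P3@Q0 runs 1, rem=7, I/O yield, promote→Q0. Q0=[P4,P1,P3] Q1=[P2] Q2=[]
t=10-12: P4@Q0 runs 2, rem=0, completes. Q0=[P1,P3] Q1=[P2] Q2=[]
t=12-14: P1@Q0 runs 2, rem=8, I/O yield, promote→Q0. Q0=[P3,P1] Q1=[P2] Q2=[]
t=14-15: P3@Q0 runs 1, rem=6, I/O yield, promote→Q0. Q0=[P1,P3] Q1=[P2] Q2=[]
t=15-17: P1@Q0 runs 2, rem=6, I/O yield, promote→Q0. Q0=[P3,P1] Q1=[P2] Q2=[]
t=17-18: P3@Q0 runs 1, rem=5, I/O yield, promote→Q0. Q0=[P1,P3] Q1=[P2] Q2=[]
t=18-20: P1@Q0 runs 2, rem=4, I/O yield, promote→Q0. Q0=[P3,P1] Q1=[P2] Q2=[]
t=20-21: P3@Q0 runs 1, rem=4, I/O yield, promote→Q0. Q0=[P1,P3] Q1=[P2] Q2=[]
t=21-23: P1@Q0 runs 2, rem=2, I/O yield, promote→Q0. Q0=[P3,P1] Q1=[P2] Q2=[]
t=23-24: P3@Q0 runs 1, rem=3, I/O yield, promote→Q0. Q0=[P1,P3] Q1=[P2] Q2=[]
t=24-26: P1@Q0 runs 2, rem=0, completes. Q0=[P3] Q1=[P2] Q2=[]
t=26-27: P3@Q0 runs 1, rem=2, I/O yield, promote→Q0. Q0=[P3] Q1=[P2] Q2=[]
t=27-28: P3@Q0 runs 1, rem=1, I/O yield, promote→Q0. Q0=[P3] Q1=[P2] Q2=[]
t=28-29: P3@Q0 runs 1, rem=0, completes. Q0=[] Q1=[P2] Q2=[]
t=29-35: P2@Q1 runs 6, rem=7, quantum used, demote→Q2. Q0=[] Q1=[] Q2=[P2]
t=35-42: P2@Q2 runs 7, rem=0, completes. Q0=[] Q1=[] Q2=[]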